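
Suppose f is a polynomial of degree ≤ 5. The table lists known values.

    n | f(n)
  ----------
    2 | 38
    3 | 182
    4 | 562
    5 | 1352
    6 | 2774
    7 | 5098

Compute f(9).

13772

First differences: 144, 380, 790, 1422, 2324. Second differences: 236, 410, 632, 902. Third differences: 174, 222, 270. Fourth differences: 48, 48.
Level-4 differences are constant, so f has degree 4.
Fitting a degree-4 polynomial gives f(n) = 2n^4 + n³ - n² + 2.
Then f(9) = 13772.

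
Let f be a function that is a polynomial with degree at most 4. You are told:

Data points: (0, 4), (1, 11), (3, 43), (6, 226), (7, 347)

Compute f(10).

Write f(n) = an^4 + bn³ + cn² + dn + e; the 5 given values yield a linear system in the 5 coefficients.
Solving, the leading coefficient vanishes, and f(n) = n³ - n² + 7n + 4.
Then f(10) = 974.

974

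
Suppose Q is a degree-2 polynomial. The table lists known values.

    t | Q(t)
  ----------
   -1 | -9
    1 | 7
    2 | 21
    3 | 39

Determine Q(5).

87

Write Q(t) = at² + bt + c; the 4 given values yield a linear system in the 3 coefficients.
Solving, Q(t) = 2t² + 8t - 3.
Then Q(5) = 87.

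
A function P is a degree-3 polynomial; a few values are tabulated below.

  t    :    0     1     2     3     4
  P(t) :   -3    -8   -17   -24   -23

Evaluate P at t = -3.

-72

First differences: -5, -9, -7, 1. Second differences: -4, 2, 8. Third differences: 6, 6.
Level-3 differences are constant, so P has degree 3.
Fitting a degree-3 polynomial gives P(t) = t³ - 5t² - t - 3.
Then P(-3) = -72.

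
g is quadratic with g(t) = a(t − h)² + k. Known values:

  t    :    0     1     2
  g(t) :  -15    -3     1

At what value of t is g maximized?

2

First differences 12, 4; second difference -8 = 2a, so a = -4.
Expanding, the t-coefficient is −2ah = 8h; matching it to the data gives h = 2, and then k = 1.
So g(t) = -4(t − 2)² + 1.
Hence h = 2.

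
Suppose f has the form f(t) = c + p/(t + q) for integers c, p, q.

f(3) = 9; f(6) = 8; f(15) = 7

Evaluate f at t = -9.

3

(f(t) − c)(t + q) = p for each data point; the three points give a linear system in c and q, then p follows.
Solving: c = 6, q = 3, p = 18, so f(t) = 6 + 18/(t + 3).
Then f(-9) = 6 + 18/(-6) = 3.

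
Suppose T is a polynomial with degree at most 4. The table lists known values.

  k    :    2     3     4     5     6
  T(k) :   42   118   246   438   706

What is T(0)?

-2

Write T(k) = ak^4 + bk³ + ck² + dk + e; the 5 given values yield a linear system in the 5 coefficients.
Solving, the leading coefficient vanishes, and T(k) = 2k³ + 8k² - 2k - 2.
The constant term is T(0) = -2.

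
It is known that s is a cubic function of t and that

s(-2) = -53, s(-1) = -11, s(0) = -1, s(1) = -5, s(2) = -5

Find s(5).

First differences: 42, 10, -4, 0. Second differences: -32, -14, 4. Third differences: 18, 18.
Level-3 differences are constant, so s has degree 3.
Fitting a degree-3 polynomial gives s(t) = 3t³ - 7t² - 1.
Then s(5) = 199.

199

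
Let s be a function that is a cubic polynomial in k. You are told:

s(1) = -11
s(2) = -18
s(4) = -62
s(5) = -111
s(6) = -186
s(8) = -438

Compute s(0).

-6

Write s(k) = ak³ + bk² + ck + d; the 6 given values yield a linear system in the 4 coefficients.
Solving, s(k) = -k³ + 2k² - 6k - 6.
Then s(0) = -6.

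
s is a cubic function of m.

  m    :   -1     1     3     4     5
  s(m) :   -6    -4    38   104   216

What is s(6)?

386

Write s(m) = am³ + bm² + cm + d; the 5 given values yield a linear system in the 4 coefficients.
Solving, s(m) = 2m³ - m² - m - 4.
Then s(6) = 386.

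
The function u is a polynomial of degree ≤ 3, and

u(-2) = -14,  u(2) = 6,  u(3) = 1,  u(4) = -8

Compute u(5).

Write u(n) = an³ + bn² + cn + d; the 4 given values yield a linear system in the 4 coefficients.
Solving, the leading coefficient vanishes, and u(n) = -2n² + 5n + 4.
Then u(5) = -21.

-21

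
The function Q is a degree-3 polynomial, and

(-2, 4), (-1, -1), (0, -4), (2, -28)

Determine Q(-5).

Write Q(x) = ax³ + bx² + cx + d; the 4 given values yield a linear system in the 4 coefficients.
Solving, Q(x) = -x³ - 2x² - 4x - 4.
Then Q(-5) = 91.

91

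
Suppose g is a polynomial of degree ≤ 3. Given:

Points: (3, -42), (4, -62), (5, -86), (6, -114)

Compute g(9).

-222

First differences: -20, -24, -28. Second differences: -4, -4.
Level-2 differences are constant, so g has degree 2.
Fitting a degree-2 polynomial gives g(n) = -2n² - 6n - 6.
Then g(9) = -222.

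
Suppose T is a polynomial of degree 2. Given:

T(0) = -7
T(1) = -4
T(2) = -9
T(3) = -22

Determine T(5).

-72

Write T(m) = am² + bm + c; the 4 given values yield a linear system in the 3 coefficients.
Solving, T(m) = -4m² + 7m - 7.
Then T(5) = -72.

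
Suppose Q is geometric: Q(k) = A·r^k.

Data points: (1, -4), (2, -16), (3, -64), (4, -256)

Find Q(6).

Consecutive ratio: -16/(-4) = 4, and -64/(-16) = 4, so r = 4.
Then A·4^1 = -4 gives A = -1, and Q(k) = -1·4^k.
Q(6) = -1·4^6 = -4096.

-4096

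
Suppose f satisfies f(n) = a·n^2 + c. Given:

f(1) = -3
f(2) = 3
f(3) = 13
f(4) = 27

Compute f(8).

From f(1) = -3 and f(2) = 3: 1a + c = -3 and 4a + c = 3.
Subtracting: 3a = 6, so a = 2; then c = -3 − 2·1 = -5.
So f(n) = 2n² − 5, and f(8) = 123.

123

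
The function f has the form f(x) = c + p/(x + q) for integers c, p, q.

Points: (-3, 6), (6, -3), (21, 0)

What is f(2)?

-19

(f(x) − c)(x + q) = p for each data point; the three points give a linear system in c and q, then p follows.
Solving: c = 1, q = -1, p = -20, so f(x) = 1 − 20/(x − 1).
Then f(2) = 1 − 20/1 = -19.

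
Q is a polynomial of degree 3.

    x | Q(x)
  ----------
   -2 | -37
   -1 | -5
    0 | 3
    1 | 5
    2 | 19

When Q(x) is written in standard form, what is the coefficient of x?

First differences: 32, 8, 2, 14. Second differences: -24, -6, 12. Third differences: 18, 18.
Level-3 differences are constant, so Q has degree 3.
Fitting a degree-3 polynomial gives Q(x) = 3x³ - 3x² + 2x + 3.
The coefficient of x is 2.

2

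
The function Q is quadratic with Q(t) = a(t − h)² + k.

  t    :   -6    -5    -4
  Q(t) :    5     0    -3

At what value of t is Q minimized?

First differences -5, -3; second difference 2 = 2a, so a = 1.
Expanding, the t-coefficient is −2ah = -2h; matching it to the data gives h = -3, and then k = -4.
So Q(t) = 1(t + 3)² − 4.
Hence h = -3.

-3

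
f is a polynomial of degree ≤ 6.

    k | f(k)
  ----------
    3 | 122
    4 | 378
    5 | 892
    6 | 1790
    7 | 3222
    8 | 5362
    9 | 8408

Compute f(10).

First differences: 256, 514, 898, 1432, 2140, 3046. Second differences: 258, 384, 534, 708, 906. Third differences: 126, 150, 174, 198. Fourth differences: 24, 24, 24.
Level-4 differences are constant, so f has degree 4.
Extending the table by one column gives the next first difference 4174, so f(10) = 8408 + 4174 = 12582.

12582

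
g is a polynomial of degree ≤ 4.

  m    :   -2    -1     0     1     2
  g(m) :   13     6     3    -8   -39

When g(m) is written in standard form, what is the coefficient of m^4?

First differences: -7, -3, -11, -31. Second differences: 4, -8, -20. Third differences: -12, -12.
Level-3 differences are constant, so g has degree 3.
Fitting a degree-3 polynomial gives g(m) = -2m³ - 4m² - 5m + 3.
The coefficient of m^4 is 0.

0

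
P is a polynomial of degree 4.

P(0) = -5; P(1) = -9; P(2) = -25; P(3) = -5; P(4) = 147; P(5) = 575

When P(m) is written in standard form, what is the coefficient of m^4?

First differences: -4, -16, 20, 152, 428. Second differences: -12, 36, 132, 276. Third differences: 48, 96, 144. Fourth differences: 48, 48.
Level-4 differences are constant, so P has degree 4.
Fitting a degree-4 polynomial gives P(m) = 2m^4 - 4m³ - 8m² + 6m - 5.
The coefficient of m^4 is 2.

2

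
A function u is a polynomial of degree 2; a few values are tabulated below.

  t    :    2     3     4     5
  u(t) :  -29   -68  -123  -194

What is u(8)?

First differences: -39, -55, -71. Second differences: -16, -16.
Level-2 differences are constant, so u has degree 2.
Fitting a degree-2 polynomial gives u(t) = -8t² + t + 1.
Then u(8) = -503.

-503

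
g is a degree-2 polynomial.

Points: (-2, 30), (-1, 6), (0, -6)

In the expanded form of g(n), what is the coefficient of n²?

Write g(n) = an² + bn + c; the 3 given values yield a linear system in the 3 coefficients.
Solving, g(n) = 6n² - 6n - 6.
The coefficient of n² is 6.

6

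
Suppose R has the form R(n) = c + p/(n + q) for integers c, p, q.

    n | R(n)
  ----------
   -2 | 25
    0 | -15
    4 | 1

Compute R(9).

(R(n) − c)(n + q) = p for each data point; the three points give a linear system in c and q, then p follows.
Solving: c = 5, q = 1, p = -20, so R(n) = 5 − 20/(n + 1).
Then R(9) = 5 − 20/10 = 3.

3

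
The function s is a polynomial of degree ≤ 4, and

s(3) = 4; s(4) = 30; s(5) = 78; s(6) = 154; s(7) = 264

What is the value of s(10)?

First differences: 26, 48, 76, 110. Second differences: 22, 28, 34. Third differences: 6, 6.
Level-3 differences are constant, so s has degree 3.
Fitting a degree-3 polynomial gives s(t) = t³ - t² - 4t - 2.
Then s(10) = 858.

858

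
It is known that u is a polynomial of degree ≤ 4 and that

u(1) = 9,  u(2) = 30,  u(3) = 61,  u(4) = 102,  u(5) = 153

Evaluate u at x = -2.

Write u(x) = ax^4 + bx³ + cx² + dx + e; the 5 given values yield a linear system in the 5 coefficients.
Solving, the top 2 coefficients vanish, and u(x) = 5x² + 6x - 2.
Then u(-2) = 6.

6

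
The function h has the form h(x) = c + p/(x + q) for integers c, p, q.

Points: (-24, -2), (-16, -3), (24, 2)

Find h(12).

(h(x) − c)(x + q) = p for each data point; the three points give a linear system in c and q, then p follows.
Solving: c = 0, q = 0, p = 48, so h(x) = 48/(x + 0).
Then h(12) = 0 + 48/12 = 4.

4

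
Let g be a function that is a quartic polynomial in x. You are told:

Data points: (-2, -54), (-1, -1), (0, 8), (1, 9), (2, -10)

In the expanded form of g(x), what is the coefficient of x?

Write g(x) = ax^4 + bx³ + cx² + dx + e; the 5 given values yield a linear system in the 5 coefficients.
Solving, g(x) = -2x^4 + 2x³ - 2x² + 3x + 8.
The coefficient of x is 3.

3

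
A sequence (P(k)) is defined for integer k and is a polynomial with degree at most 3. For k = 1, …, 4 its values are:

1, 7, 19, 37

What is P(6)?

91

First differences: 6, 12, 18. Second differences: 6, 6.
Level-2 differences are constant, so P has degree 2.
Fitting a degree-2 polynomial gives P(k) = 3k² - 3k + 1.
Then P(6) = 91.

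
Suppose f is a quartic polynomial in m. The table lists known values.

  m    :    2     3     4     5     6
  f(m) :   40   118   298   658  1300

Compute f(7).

Write f(m) = am^4 + bm³ + cm² + dm + e; the 5 given values yield a linear system in the 5 coefficients.
Solving, f(m) = m^4 - m³ + 5m² + 7m - 2.
Then f(7) = 2350.

2350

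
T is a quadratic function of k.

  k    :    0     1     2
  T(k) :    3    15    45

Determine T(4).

159

Write T(k) = ak² + bk + c; the 3 given values yield a linear system in the 3 coefficients.
Solving, T(k) = 9k² + 3k + 3.
Then T(4) = 159.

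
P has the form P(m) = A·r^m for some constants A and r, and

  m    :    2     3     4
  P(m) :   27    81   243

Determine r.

3

Consecutive ratio: 81/27 = 3, and 243/81 = 3, so r = 3.
Then A·3^2 = 27 gives A = 3, and P(m) = 3·3^m.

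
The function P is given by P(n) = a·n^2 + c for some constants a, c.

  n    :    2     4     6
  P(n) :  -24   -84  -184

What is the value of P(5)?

-129

From P(2) = -24 and P(4) = -84: 4a + c = -24 and 16a + c = -84.
Subtracting: 12a = -60, so a = -5; then c = -24 − (-5)·4 = -4.
So P(n) = -5n² − 4, and P(5) = -129.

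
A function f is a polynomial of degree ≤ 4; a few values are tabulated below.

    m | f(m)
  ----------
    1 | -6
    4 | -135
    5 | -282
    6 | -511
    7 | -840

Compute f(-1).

Write f(m) = am^4 + bm³ + cm² + dm + e; the 5 given values yield a linear system in the 5 coefficients.
Solving, the leading coefficient vanishes, and f(m) = -3m³ + 4m² - 7.
Then f(-1) = 0.

0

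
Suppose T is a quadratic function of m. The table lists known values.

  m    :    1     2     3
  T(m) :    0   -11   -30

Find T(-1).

-2

Write T(m) = am² + bm + c; the 3 given values yield a linear system in the 3 coefficients.
Solving, T(m) = -4m² + m + 3.
Then T(-1) = -2.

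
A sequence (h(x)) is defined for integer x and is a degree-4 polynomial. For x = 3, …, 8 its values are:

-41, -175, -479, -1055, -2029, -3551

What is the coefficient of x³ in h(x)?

First differences: -134, -304, -576, -974, -1522. Second differences: -170, -272, -398, -548. Third differences: -102, -126, -150. Fourth differences: -24, -24.
Level-4 differences are constant, so h has degree 4.
Fitting a degree-4 polynomial gives h(x) = -x^4 + x³ + 4x + 1.
The coefficient of x³ is 1.

1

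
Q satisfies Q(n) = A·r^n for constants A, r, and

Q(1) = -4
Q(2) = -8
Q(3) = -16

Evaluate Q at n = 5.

Consecutive ratio: -8/(-4) = 2, and -16/(-8) = 2, so r = 2.
Then A·2^1 = -4 gives A = -2, and Q(n) = -2·2^n.
Q(5) = -2·2^5 = -64.

-64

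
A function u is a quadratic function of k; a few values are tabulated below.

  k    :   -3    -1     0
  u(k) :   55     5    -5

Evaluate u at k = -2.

Write u(k) = ak² + bk + c; the 3 given values yield a linear system in the 3 coefficients.
Solving, u(k) = 5k² - 5k - 5.
Then u(-2) = 25.

25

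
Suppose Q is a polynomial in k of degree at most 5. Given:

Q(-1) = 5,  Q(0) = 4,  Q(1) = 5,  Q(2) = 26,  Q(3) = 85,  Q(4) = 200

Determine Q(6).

First differences: -1, 1, 21, 59, 115. Second differences: 2, 20, 38, 56. Third differences: 18, 18, 18.
Level-3 differences are constant, so Q has degree 3.
Fitting a degree-3 polynomial gives Q(k) = 3k³ + k² - 3k + 4.
Then Q(6) = 670.

670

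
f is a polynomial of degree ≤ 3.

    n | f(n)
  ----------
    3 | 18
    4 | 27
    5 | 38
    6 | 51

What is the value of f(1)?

6

First differences: 9, 11, 13. Second differences: 2, 2.
Level-2 differences are constant, so f has degree 2.
Fitting a degree-2 polynomial gives f(n) = n² + 2n + 3.
Then f(1) = 6.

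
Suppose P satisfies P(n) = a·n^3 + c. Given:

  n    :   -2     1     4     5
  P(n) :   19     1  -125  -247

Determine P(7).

From P(-2) = 19 and P(1) = 1: -8a + c = 19 and 1a + c = 1.
Subtracting: 9a = -18, so a = -2; then c = 19 − (-2)·(-8) = 3.
So P(n) = -2n³ + 3, and P(7) = -683.

-683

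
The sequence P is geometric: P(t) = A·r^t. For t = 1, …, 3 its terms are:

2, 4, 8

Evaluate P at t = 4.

Consecutive ratio: 4/2 = 2, and 8/4 = 2, so r = 2.
Then A·2^1 = 2 gives A = 1, and P(t) = 1·2^t.
P(4) = 1·2^4 = 16.

16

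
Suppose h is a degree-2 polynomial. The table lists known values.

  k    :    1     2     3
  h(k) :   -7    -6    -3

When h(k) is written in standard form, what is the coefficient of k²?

1

Write h(k) = ak² + bk + c; the 3 given values yield a linear system in the 3 coefficients.
Solving, h(k) = k² - 2k - 6.
The coefficient of k² is 1.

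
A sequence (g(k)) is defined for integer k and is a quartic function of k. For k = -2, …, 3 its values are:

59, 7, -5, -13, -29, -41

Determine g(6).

First differences: -52, -12, -8, -16, -12. Second differences: 40, 4, -8, 4. Third differences: -36, -12, 12. Fourth differences: 24, 24.
Level-4 differences are constant, so g has degree 4.
Fitting a degree-4 polynomial gives g(k) = k^4 - 4k³ + k² - 6k - 5.
Then g(6) = 427.

427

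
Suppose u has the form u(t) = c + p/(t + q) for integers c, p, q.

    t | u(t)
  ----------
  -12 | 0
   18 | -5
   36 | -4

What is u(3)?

(u(t) − c)(t + q) = p for each data point; the three points give a linear system in c and q, then p follows.
Solving: c = -3, q = 0, p = -36, so u(t) = -3 − 36/(t + 0).
Then u(3) = -3 − 36/3 = -15.

-15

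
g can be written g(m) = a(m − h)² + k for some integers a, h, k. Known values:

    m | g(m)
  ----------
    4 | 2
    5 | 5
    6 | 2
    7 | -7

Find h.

First differences 3, -3, -9; second difference -6 = 2a, so a = -3.
Expanding, the m-coefficient is −2ah = 6h; matching it to the data gives h = 5, and then k = 5.
So g(m) = -3(m − 5)² + 5.
Hence h = 5.

5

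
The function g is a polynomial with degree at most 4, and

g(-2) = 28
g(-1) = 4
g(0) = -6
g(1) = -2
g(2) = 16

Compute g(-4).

First differences: -24, -10, 4, 18. Second differences: 14, 14, 14.
Level-2 differences are constant, so g has degree 2.
Fitting a degree-2 polynomial gives g(t) = 7t² - 3t - 6.
Then g(-4) = 118.

118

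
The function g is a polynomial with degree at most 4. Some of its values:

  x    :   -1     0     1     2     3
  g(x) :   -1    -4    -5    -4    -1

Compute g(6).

First differences: -3, -1, 1, 3. Second differences: 2, 2, 2.
Level-2 differences are constant, so g has degree 2.
Fitting a degree-2 polynomial gives g(x) = x² - 2x - 4.
Then g(6) = 20.

20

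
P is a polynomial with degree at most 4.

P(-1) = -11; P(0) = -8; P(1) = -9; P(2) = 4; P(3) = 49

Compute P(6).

First differences: 3, -1, 13, 45. Second differences: -4, 14, 32. Third differences: 18, 18.
Level-3 differences are constant, so P has degree 3.
Fitting a degree-3 polynomial gives P(x) = 3x³ - 2x² - 2x - 8.
Then P(6) = 556.

556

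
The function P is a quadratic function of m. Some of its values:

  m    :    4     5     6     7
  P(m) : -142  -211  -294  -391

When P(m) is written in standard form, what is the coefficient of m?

Write P(m) = am² + bm + c; the 4 given values yield a linear system in the 3 coefficients.
Solving, P(m) = -7m² - 6m - 6.
The coefficient of m is -6.

-6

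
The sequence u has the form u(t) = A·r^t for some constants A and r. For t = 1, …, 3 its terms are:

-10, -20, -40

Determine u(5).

Consecutive ratio: -20/(-10) = 2, and -40/(-20) = 2, so r = 2.
Then A·2^1 = -10 gives A = -5, and u(t) = -5·2^t.
u(5) = -5·2^5 = -160.

-160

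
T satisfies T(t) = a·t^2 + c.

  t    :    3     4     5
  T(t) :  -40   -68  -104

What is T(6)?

-148

From T(3) = -40 and T(4) = -68: 9a + c = -40 and 16a + c = -68.
Subtracting: 7a = -28, so a = -4; then c = -40 − (-4)·9 = -4.
So T(t) = -4t² − 4, and T(6) = -148.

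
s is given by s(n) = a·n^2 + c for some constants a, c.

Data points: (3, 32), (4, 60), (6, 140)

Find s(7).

192

From s(3) = 32 and s(4) = 60: 9a + c = 32 and 16a + c = 60.
Subtracting: 7a = 28, so a = 4; then c = 32 − 4·9 = -4.
So s(n) = 4n² − 4, and s(7) = 192.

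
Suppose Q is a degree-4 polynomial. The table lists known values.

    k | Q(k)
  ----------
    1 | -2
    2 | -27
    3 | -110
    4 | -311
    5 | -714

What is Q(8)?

-4335

Write Q(k) = ak^4 + bk³ + ck² + dk + e; the 5 given values yield a linear system in the 5 coefficients.
Solving, Q(k) = -k^4 - 4k² + 2k + 1.
Then Q(8) = -4335.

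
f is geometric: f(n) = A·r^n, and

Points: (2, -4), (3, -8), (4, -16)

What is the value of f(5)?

-32

Consecutive ratio: -8/(-4) = 2, and -16/(-8) = 2, so r = 2.
Then A·2^2 = -4 gives A = -1, and f(n) = -1·2^n.
f(5) = -1·2^5 = -32.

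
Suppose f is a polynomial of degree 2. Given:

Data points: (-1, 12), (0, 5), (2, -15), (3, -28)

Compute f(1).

Write f(t) = at² + bt + c; the 4 given values yield a linear system in the 3 coefficients.
Solving, f(t) = -t² - 8t + 5.
Then f(1) = -4.

-4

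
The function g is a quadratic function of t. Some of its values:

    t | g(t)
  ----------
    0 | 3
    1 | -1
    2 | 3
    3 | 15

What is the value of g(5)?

First differences: -4, 4, 12. Second differences: 8, 8.
Level-2 differences are constant, so g has degree 2.
Fitting a degree-2 polynomial gives g(t) = 4t² - 8t + 3.
Then g(5) = 63.

63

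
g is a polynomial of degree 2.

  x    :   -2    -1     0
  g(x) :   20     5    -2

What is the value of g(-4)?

Write g(x) = ax² + bx + c; the 3 given values yield a linear system in the 3 coefficients.
Solving, g(x) = 4x² - 3x - 2.
Then g(-4) = 74.

74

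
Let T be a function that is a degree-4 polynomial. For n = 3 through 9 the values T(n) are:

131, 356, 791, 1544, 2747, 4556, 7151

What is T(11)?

15539

First differences: 225, 435, 753, 1203, 1809, 2595. Second differences: 210, 318, 450, 606, 786. Third differences: 108, 132, 156, 180. Fourth differences: 24, 24, 24.
Level-4 differences are constant, so T has degree 4.
Fitting a degree-4 polynomial gives T(n) = n^4 + 8n² - 6n - 4.
Then T(11) = 15539.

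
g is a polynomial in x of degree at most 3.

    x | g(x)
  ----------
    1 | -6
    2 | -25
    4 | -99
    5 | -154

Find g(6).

Write g(x) = ax³ + bx² + cx + d; the 4 given values yield a linear system in the 4 coefficients.
Solving, the leading coefficient vanishes, and g(x) = -6x² - x + 1.
Then g(6) = -221.

-221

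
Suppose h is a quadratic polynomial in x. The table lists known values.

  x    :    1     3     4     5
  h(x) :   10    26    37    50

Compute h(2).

Write h(x) = ax² + bx + c; the 4 given values yield a linear system in the 3 coefficients.
Solving, h(x) = x² + 4x + 5.
Then h(2) = 17.

17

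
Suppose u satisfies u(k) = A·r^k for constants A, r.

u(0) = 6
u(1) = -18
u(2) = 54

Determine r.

-3

Consecutive ratio: -18/6 = -3, and 54/(-18) = -3, so r = -3.
Then A·(-3)^0 = 6 gives A = 6, and u(k) = 6·(-3)^k.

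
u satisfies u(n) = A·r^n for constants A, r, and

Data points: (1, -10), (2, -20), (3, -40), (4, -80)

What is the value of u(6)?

Consecutive ratio: -20/(-10) = 2, and -40/(-20) = 2, so r = 2.
Then A·2^1 = -10 gives A = -5, and u(n) = -5·2^n.
u(6) = -5·2^6 = -320.

-320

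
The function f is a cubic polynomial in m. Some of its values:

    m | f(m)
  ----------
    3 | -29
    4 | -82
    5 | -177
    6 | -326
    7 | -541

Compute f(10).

First differences: -53, -95, -149, -215. Second differences: -42, -54, -66. Third differences: -12, -12.
Level-3 differences are constant, so f has degree 3.
Fitting a degree-3 polynomial gives f(m) = -2m³ + 3m² - 2.
Then f(10) = -1702.

-1702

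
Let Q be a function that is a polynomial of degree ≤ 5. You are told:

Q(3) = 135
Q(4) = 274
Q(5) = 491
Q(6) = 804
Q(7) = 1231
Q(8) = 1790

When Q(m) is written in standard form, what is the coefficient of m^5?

0

First differences: 139, 217, 313, 427, 559. Second differences: 78, 96, 114, 132. Third differences: 18, 18, 18.
Level-3 differences are constant, so Q has degree 3.
Fitting a degree-3 polynomial gives Q(m) = 3m³ + 3m² + 7m + 6.
The coefficient of m^5 is 0.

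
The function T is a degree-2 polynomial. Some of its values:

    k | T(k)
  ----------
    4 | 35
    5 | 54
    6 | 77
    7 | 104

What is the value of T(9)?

170

First differences: 19, 23, 27. Second differences: 4, 4.
Level-2 differences are constant, so T has degree 2.
Fitting a degree-2 polynomial gives T(k) = 2k² + k - 1.
Then T(9) = 170.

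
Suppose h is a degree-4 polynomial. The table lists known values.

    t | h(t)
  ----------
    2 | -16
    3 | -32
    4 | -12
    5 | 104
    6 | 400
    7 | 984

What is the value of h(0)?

First differences: -16, 20, 116, 296, 584. Second differences: 36, 96, 180, 288. Third differences: 60, 84, 108. Fourth differences: 24, 24.
Level-4 differences are constant, so h has degree 4.
Fitting a degree-4 polynomial gives h(t) = t^4 - 4t³ - t² + 4.
Then h(0) = 4.

4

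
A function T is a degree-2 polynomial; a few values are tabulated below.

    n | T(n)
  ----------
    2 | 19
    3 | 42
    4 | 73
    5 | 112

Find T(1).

Write T(n) = an² + bn + c; the 4 given values yield a linear system in the 3 coefficients.
Solving, T(n) = 4n² + 3n - 3.
Then T(1) = 4.

4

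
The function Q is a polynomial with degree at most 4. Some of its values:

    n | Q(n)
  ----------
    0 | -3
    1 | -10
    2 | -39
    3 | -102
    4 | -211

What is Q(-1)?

-6

Write Q(n) = an^4 + bn³ + cn² + dn + e; the 5 given values yield a linear system in the 5 coefficients.
Solving, the leading coefficient vanishes, and Q(n) = -2n³ - 5n² - 3.
Then Q(-1) = -6.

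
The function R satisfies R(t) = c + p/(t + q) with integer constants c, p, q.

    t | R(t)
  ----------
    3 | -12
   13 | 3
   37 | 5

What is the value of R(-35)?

7

(R(t) − c)(t + q) = p for each data point; the three points give a linear system in c and q, then p follows.
Solving: c = 6, q = -1, p = -36, so R(t) = 6 − 36/(t − 1).
Then R(-35) = 6 − 36/(-36) = 7.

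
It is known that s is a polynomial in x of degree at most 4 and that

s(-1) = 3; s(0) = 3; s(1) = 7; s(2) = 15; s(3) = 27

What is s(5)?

Write s(x) = ax^4 + bx³ + cx² + dx + e; the 5 given values yield a linear system in the 5 coefficients.
Solving, the top 2 coefficients vanish, and s(x) = 2x² + 2x + 3.
Then s(5) = 63.

63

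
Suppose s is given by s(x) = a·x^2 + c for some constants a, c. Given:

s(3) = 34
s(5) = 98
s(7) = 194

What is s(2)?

14

From s(3) = 34 and s(5) = 98: 9a + c = 34 and 25a + c = 98.
Subtracting: 16a = 64, so a = 4; then c = 34 − 4·9 = -2.
So s(x) = 4x² − 2, and s(2) = 14.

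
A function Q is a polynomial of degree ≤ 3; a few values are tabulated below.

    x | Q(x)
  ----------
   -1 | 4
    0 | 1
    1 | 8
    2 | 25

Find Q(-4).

First differences: -3, 7, 17. Second differences: 10, 10.
Level-2 differences are constant, so Q has degree 2.
Fitting a degree-2 polynomial gives Q(x) = 5x² + 2x + 1.
Then Q(-4) = 73.

73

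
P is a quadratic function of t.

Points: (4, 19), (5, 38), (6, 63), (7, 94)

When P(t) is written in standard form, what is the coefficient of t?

First differences: 19, 25, 31. Second differences: 6, 6.
Level-2 differences are constant, so P has degree 2.
Fitting a degree-2 polynomial gives P(t) = 3t² - 8t + 3.
The coefficient of t is -8.

-8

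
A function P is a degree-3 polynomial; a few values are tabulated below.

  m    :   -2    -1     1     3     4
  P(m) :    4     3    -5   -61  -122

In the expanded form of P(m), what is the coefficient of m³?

Write P(m) = am³ + bm² + cm + d; the 5 given values yield a linear system in the 4 coefficients.
Solving, P(m) = -m³ - 3m² - 3m + 2.
The coefficient of m³ is -1.

-1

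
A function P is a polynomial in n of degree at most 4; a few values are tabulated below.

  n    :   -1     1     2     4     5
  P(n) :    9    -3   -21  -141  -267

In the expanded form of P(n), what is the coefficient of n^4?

Write P(n) = an^4 + bn³ + cn² + dn + e; the 5 given values yield a linear system in the 5 coefficients.
Solving, the leading coefficient vanishes, and P(n) = -2n³ - 4n + 3.
The coefficient of n^4 is 0.

0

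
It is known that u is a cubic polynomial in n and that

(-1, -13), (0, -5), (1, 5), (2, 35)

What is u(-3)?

Write u(n) = an³ + bn² + cn + d; the 4 given values yield a linear system in the 4 coefficients.
Solving, u(n) = 3n³ + n² + 6n - 5.
Then u(-3) = -95.

-95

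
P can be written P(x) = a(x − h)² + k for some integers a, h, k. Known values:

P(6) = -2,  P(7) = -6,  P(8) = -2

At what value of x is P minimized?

7

First differences -4, 4; second difference 8 = 2a, so a = 4.
Expanding, the x-coefficient is −2ah = -8h; matching it to the data gives h = 7, and then k = -6.
So P(x) = 4(x − 7)² − 6.
Hence h = 7.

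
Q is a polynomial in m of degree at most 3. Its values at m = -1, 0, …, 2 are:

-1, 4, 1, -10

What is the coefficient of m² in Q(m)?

Write Q(m) = am³ + bm² + cm + d; the 4 given values yield a linear system in the 4 coefficients.
Solving, the leading coefficient vanishes, and Q(m) = -4m² + m + 4.
The coefficient of m² is -4.

-4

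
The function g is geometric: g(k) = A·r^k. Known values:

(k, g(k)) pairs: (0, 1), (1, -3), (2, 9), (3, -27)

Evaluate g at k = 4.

Consecutive ratio: -3/1 = -3, and 9/(-3) = -3, so r = -3.
Then A·(-3)^0 = 1 gives A = 1, and g(k) = 1·(-3)^k.
g(4) = 1·(-3)^4 = 81.

81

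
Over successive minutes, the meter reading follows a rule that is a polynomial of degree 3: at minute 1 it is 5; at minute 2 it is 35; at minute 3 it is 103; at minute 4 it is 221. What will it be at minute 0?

1

Write the value at k as f(k).
Write f(k) = ak³ + bk² + ck + d; the 4 given values yield a linear system in the 4 coefficients.
Solving, f(k) = 2k³ + 7k² - 5k + 1.
Then f(0) = 1.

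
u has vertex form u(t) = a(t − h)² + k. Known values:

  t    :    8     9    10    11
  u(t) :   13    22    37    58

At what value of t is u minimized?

First differences 9, 15, 21; second difference 6 = 2a, so a = 3.
Expanding, the t-coefficient is −2ah = -6h; matching it to the data gives h = 7, and then k = 10.
So u(t) = 3(t − 7)² + 10.
Hence h = 7.

7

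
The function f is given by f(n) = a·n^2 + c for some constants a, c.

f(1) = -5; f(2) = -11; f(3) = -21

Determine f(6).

-75

From f(1) = -5 and f(2) = -11: 1a + c = -5 and 4a + c = -11.
Subtracting: 3a = -6, so a = -2; then c = -5 − (-2)·1 = -3.
So f(n) = -2n² − 3, and f(6) = -75.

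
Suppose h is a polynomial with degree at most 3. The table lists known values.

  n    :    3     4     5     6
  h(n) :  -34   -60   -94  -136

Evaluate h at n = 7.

-186

Write h(n) = an³ + bn² + cn + d; the 4 given values yield a linear system in the 4 coefficients.
Solving, the leading coefficient vanishes, and h(n) = -4n² + 2n - 4.
Then h(7) = -186.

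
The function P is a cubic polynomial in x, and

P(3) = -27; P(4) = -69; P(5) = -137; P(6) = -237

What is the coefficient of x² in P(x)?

-1

Write P(x) = ax³ + bx² + cx + d; the 4 given values yield a linear system in the 4 coefficients.
Solving, P(x) = -x³ - x² + 2x + 3.
The coefficient of x² is -1.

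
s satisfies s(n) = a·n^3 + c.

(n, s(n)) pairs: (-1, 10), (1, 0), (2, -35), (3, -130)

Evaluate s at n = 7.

-1710

From s(-1) = 10 and s(1) = 0: -1a + c = 10 and 1a + c = 0.
Subtracting: 2a = -10, so a = -5; then c = 10 − (-5)·(-1) = 5.
So s(n) = -5n³ + 5, and s(7) = -1710.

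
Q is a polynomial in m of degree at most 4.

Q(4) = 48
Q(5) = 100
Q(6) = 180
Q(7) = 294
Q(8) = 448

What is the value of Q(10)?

First differences: 52, 80, 114, 154. Second differences: 28, 34, 40. Third differences: 6, 6.
Level-3 differences are constant, so Q has degree 3.
Fitting a degree-3 polynomial gives Q(m) = m³ - m².
Then Q(10) = 900.

900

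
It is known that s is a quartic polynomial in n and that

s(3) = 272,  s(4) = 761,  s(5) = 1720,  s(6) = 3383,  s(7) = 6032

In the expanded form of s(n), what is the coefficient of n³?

3

Write s(n) = an^4 + bn³ + cn² + dn + e; the 5 given values yield a linear system in the 5 coefficients.
Solving, s(n) = 2n^4 + 3n³ + 5n² - 7n + 5.
The coefficient of n³ is 3.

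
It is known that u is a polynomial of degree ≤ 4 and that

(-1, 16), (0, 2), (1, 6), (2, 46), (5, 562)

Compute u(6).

926

Write u(k) = ak^4 + bk³ + ck² + dk + e; the 5 given values yield a linear system in the 5 coefficients.
Solving, the leading coefficient vanishes, and u(k) = 3k³ + 9k² - 8k + 2.
Then u(6) = 926.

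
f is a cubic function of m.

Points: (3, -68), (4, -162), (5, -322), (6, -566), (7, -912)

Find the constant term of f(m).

First differences: -94, -160, -244, -346. Second differences: -66, -84, -102. Third differences: -18, -18.
Level-3 differences are constant, so f has degree 3.
Fitting a degree-3 polynomial gives f(m) = -3m³ + 3m² - 4m - 2.
The constant term is f(0) = -2.

-2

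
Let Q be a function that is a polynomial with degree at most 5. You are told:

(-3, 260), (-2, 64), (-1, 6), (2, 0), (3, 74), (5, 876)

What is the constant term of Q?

-4

Write Q(k) = ak^5 + bk^4 + ck³ + dk² + ek + p; the 6 given values yield a linear system in the 6 coefficients.
Solving, the leading coefficient vanishes, and Q(k) = 2k^4 - 3k³ + k² - 4k - 4.
The constant term is Q(0) = -4.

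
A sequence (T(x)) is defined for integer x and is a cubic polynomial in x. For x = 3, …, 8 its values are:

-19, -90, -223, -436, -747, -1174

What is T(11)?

-3331

Write T(x) = ax³ + bx² + cx + d; the 6 given values yield a linear system in the 4 coefficients.
Solving, T(x) = -3x³ + 5x² + 5x + 2.
Then T(11) = -3331.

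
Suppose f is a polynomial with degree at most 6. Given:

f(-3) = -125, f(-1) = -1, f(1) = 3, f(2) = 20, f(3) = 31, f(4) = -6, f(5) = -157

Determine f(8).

-2314

Write f(k) = ak^6 + bk^5 + ck^4 + dk³ + ek² + pk + q; the 7 given values yield a linear system in the 7 coefficients.
Solving, the top 2 coefficients vanish, and f(k) = -k^4 + 3k³ + 4k² - k - 2.
Then f(8) = -2314.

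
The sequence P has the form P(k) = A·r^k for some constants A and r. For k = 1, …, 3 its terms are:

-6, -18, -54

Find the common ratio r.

Consecutive ratio: -18/(-6) = 3, and -54/(-18) = 3, so r = 3.
Then A·3^1 = -6 gives A = -2, and P(k) = -2·3^k.

3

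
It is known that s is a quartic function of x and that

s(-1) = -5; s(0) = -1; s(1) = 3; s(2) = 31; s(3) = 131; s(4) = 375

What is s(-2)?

First differences: 4, 4, 28, 100, 244. Second differences: 0, 24, 72, 144. Third differences: 24, 48, 72. Fourth differences: 24, 24.
Level-4 differences are constant, so s has degree 4.
Fitting a degree-4 polynomial gives s(x) = x^4 + 2x³ - x² + 2x - 1.
Then s(-2) = -9.

-9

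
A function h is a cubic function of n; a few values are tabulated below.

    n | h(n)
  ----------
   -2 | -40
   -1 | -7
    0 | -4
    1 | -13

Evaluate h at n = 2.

Write h(n) = an³ + bn² + cn + d; the 4 given values yield a linear system in the 4 coefficients.
Solving, h(n) = 3n³ - 6n² - 6n - 4.
Then h(2) = -16.

-16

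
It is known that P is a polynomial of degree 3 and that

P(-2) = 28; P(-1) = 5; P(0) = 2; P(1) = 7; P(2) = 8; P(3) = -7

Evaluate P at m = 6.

First differences: -23, -3, 5, 1, -15. Second differences: 20, 8, -4, -16. Third differences: -12, -12, -12.
Level-3 differences are constant, so P has degree 3.
Fitting a degree-3 polynomial gives P(m) = -2m³ + 4m² + 3m + 2.
Then P(6) = -268.

-268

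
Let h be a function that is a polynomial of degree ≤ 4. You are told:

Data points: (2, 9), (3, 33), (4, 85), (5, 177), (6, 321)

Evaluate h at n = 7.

First differences: 24, 52, 92, 144. Second differences: 28, 40, 52. Third differences: 12, 12.
Level-3 differences are constant, so h has degree 3.
Extending the table by one column gives the next first difference 208, so h(7) = 321 + 208 = 529.

529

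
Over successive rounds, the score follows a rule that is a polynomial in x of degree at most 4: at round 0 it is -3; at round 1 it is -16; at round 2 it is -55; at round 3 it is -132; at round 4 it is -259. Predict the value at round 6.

-711

Write the value at x as T(x).
First differences: -13, -39, -77, -127. Second differences: -26, -38, -50. Third differences: -12, -12.
Level-3 differences are constant, so T has degree 3.
Fitting a degree-3 polynomial gives T(x) = -2x³ - 7x² - 4x - 3.
Then T(6) = -711.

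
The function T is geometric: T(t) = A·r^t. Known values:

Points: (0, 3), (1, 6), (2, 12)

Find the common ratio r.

Consecutive ratio: 6/3 = 2, and 12/6 = 2, so r = 2.
Then A·2^0 = 3 gives A = 3, and T(t) = 3·2^t.

2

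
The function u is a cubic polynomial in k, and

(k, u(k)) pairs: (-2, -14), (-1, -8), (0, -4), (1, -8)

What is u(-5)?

Write u(k) = ak³ + bk² + ck + d; the 4 given values yield a linear system in the 4 coefficients.
Solving, u(k) = -k³ - 4k² + k - 4.
Then u(-5) = 16.

16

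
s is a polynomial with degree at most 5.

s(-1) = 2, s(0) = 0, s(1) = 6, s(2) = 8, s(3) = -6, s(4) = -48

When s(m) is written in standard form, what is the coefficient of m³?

First differences: -2, 6, 2, -14, -42. Second differences: 8, -4, -16, -28. Third differences: -12, -12, -12.
Level-3 differences are constant, so s has degree 3.
Fitting a degree-3 polynomial gives s(m) = -2m³ + 4m² + 4m.
The coefficient of m³ is -2.

-2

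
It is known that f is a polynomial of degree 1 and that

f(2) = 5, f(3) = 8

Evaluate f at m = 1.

Write f(m) = am + b; the 2 given values yield a linear system in the 2 coefficients.
Solving, f(m) = 3m - 1.
Then f(1) = 2.

2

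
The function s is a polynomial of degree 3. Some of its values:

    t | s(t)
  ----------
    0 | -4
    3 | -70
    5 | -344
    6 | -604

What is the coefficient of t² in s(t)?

1

Write s(t) = at³ + bt² + ct + d; the 4 given values yield a linear system in the 4 coefficients.
Solving, s(t) = -3t³ + t² + 2t - 4.
The coefficient of t² is 1.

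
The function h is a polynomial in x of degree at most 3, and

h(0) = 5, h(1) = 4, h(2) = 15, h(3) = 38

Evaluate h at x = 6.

Write h(x) = ax³ + bx² + cx + d; the 4 given values yield a linear system in the 4 coefficients.
Solving, the leading coefficient vanishes, and h(x) = 6x² - 7x + 5.
Then h(6) = 179.

179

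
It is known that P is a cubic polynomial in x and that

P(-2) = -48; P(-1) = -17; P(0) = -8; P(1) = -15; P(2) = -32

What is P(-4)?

-200

Write P(x) = ax³ + bx² + cx + d; the 5 given values yield a linear system in the 4 coefficients.
Solving, P(x) = x³ - 8x² - 8.
Then P(-4) = -200.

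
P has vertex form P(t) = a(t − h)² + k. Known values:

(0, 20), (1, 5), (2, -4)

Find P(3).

-7

First differences -15, -9; second difference 6 = 2a, so a = 3.
Expanding, the t-coefficient is −2ah = -6h; matching it to the data gives h = 3, and then k = -7.
So P(t) = 3(t − 3)² − 7.
P(3) = 3·0² − 7 = -7.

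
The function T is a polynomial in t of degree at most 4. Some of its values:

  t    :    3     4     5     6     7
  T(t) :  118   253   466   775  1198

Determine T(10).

Write T(t) = at^4 + bt³ + ct² + dt + e; the 5 given values yield a linear system in the 5 coefficients.
Solving, the leading coefficient vanishes, and T(t) = 3t³ + 3t² + 3t + 1.
Then T(10) = 3331.

3331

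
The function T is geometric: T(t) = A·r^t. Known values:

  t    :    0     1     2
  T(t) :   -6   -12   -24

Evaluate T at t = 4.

Consecutive ratio: -12/(-6) = 2, and -24/(-12) = 2, so r = 2.
Then A·2^0 = -6 gives A = -6, and T(t) = -6·2^t.
T(4) = -6·2^4 = -96.

-96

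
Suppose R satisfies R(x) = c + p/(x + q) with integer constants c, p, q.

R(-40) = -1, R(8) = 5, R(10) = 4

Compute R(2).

(R(x) − c)(x + q) = p for each data point; the three points give a linear system in c and q, then p follows.
Solving: c = 0, q = 0, p = 40, so R(x) = 40/(x + 0).
Then R(2) = 0 + 40/2 = 20.

20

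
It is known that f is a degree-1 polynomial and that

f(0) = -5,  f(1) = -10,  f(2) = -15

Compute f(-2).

5

Write f(m) = am + b; the 3 given values yield a linear system in the 2 coefficients.
Solving, f(m) = -5m - 5.
Then f(-2) = 5.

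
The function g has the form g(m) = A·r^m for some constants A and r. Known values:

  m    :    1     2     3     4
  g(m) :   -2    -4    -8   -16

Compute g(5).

-32

Consecutive ratio: -4/(-2) = 2, and -8/(-4) = 2, so r = 2.
Then A·2^1 = -2 gives A = -1, and g(m) = -1·2^m.
g(5) = -1·2^5 = -32.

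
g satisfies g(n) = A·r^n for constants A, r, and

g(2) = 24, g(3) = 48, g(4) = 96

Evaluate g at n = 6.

Consecutive ratio: 48/24 = 2, and 96/48 = 2, so r = 2.
Then A·2^2 = 24 gives A = 6, and g(n) = 6·2^n.
g(6) = 6·2^6 = 384.

384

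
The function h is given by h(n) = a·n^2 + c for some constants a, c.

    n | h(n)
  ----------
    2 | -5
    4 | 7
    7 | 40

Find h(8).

From h(2) = -5 and h(4) = 7: 4a + c = -5 and 16a + c = 7.
Subtracting: 12a = 12, so a = 1; then c = -5 − 1·4 = -9.
So h(n) = 1n² − 9, and h(8) = 55.

55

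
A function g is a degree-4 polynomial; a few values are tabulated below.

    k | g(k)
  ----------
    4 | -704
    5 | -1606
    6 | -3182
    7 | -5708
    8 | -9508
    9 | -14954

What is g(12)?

-45608

Write g(k) = ak^4 + bk³ + ck² + dk + e; the 6 given values yield a linear system in the 5 coefficients.
Solving, g(k) = -2k^4 - 2k³ - 5k² + 3k + 4.
Then g(12) = -45608.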